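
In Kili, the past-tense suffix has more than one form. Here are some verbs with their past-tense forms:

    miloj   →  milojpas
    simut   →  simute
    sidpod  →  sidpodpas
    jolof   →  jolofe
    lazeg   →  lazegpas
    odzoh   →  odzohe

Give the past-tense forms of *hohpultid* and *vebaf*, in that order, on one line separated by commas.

hohpultidpas, vebafe

The alternation tracks the final consonant of the stem — -e when the stem ends in a voiceless consonant (*simut*, *jolof*, *odzoh*); -pas when the stem ends in a voiced consonant (*miloj*, *sidpod*, *lazeg*).
Since the final consonant of *hohpultid* is /d/ (voiced), it takes -pas, giving *hohpultidpas*.
Since the final consonant of *vebaf* is /f/ (voiceless), it takes -e, giving *vebafe*.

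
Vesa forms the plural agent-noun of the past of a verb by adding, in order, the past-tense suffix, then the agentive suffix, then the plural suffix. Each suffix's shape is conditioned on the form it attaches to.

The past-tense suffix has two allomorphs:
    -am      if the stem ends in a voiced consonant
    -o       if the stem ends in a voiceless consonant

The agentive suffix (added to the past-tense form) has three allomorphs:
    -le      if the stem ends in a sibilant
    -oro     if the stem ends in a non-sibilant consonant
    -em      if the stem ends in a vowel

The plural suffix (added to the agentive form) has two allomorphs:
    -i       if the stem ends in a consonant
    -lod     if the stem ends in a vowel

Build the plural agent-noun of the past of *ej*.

ejamorolod

*ej* — final consonant /j/ (voiced) → -am → *ejam*.
The past-tense form *ejam*: final sound = /m/, a non-sibilant consonant → -oro → *ejamoro*.
The agentive form *ejamoro* — final sound /o/ (a vowel) → -lod → *ejamorolod*.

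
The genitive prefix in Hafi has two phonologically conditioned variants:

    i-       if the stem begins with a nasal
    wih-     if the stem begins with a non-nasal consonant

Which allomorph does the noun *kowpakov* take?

*kowpakov* — first consonant /k/ (non-nasal) → wih-.

wih-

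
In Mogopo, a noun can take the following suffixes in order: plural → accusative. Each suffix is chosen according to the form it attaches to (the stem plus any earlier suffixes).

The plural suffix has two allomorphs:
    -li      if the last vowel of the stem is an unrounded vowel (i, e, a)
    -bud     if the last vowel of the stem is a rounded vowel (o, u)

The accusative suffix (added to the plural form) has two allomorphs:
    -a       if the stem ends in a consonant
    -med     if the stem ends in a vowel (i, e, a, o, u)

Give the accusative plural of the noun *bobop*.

bobopbuda

Since the last vowel of *bobop* is /o/ (a rounded vowel), it takes -bud, giving *bobopbud*.
Since the final sound of the plural form *bobopbud* is /d/ (a consonant), it takes -a, giving *bobopbuda*.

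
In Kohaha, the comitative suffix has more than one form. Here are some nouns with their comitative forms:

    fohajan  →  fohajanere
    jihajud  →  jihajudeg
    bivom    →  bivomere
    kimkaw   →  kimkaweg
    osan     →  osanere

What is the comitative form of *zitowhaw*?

The pattern is nasality of the final consonant: -ere when the stem ends in a nasal (*fohajan*, *bivom*, *osan*); -eg when the stem ends in a non-nasal consonant (*jihajud*, *kimkaw*).
Since the final consonant of *zitowhaw* is /w/ (non-nasal), it takes -eg, giving *zitowhaweg*.

zitowhaweg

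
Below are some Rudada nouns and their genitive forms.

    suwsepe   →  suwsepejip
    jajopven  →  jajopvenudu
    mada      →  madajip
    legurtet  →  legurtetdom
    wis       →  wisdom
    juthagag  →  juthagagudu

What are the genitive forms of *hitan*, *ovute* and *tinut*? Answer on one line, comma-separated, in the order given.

The alternation tracks the final sound of the stem — -dom when the stem ends in a voiceless consonant (*legurtet*, *wis*); -udu when the stem ends in a voiced consonant (*jajopven*, *juthagag*); -jip when the stem ends in a vowel (*suwsepe*, *mada*).
The final sound of *hitan* is /n/, which is a voiced consonant, so the suffix is -udu, giving *hitanudu*.
Since the final sound of *ovute* is /e/ (a vowel), it takes -jip, giving *ovutejip*.
Since the final sound of *tinut* is /t/ (a voiceless consonant), it takes -dom, giving *tinutdom*.

hitanudu, ovutejip, tinutdom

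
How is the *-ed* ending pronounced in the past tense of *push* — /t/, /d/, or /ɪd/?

The stem *push* ends in a voiceless consonant other than /t/.
The -ed suffix is realized as /ɪd/ after /t, d/; as /t/ after other voiceless consonants; and as /d/ after other voiced sounds.
So -ed on *push* is pronounced /t/.

/t/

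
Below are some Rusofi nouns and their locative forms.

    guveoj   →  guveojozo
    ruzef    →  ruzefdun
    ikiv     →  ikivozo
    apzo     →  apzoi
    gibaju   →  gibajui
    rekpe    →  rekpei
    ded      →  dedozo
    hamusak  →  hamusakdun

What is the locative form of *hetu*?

Looking at the final sound of each stem: -dun when the stem ends in a voiceless consonant (*ruzef*, *hamusak*); -ozo when the stem ends in a voiced consonant (*guveoj*, *ikiv*, *ded*); -i when the stem ends in a vowel (*apzo*, *gibaju*, *rekpe*).
The final sound of *hetu* is /u/, which is a vowel, so the suffix is -i, giving *hetui*.

hetui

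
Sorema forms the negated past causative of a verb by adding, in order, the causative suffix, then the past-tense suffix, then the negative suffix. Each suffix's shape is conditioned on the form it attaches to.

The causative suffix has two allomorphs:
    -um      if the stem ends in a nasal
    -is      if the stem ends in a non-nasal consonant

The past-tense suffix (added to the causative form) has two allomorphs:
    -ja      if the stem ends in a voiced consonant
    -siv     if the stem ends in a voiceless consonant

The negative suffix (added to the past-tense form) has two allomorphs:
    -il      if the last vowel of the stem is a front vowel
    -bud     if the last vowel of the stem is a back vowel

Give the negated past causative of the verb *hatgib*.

hatgibissivil

Since the final consonant of *hatgib* is /b/ (non-nasal), it takes -is, giving *hatgibis*.
The causative form *hatgibis* — final consonant /s/ (voiceless) → -siv → *hatgibissiv*.
The last vowel of the past-tense form *hatgibissiv* is /i/, which is a front vowel, so the negative suffix is -il, giving *hatgibissivil*.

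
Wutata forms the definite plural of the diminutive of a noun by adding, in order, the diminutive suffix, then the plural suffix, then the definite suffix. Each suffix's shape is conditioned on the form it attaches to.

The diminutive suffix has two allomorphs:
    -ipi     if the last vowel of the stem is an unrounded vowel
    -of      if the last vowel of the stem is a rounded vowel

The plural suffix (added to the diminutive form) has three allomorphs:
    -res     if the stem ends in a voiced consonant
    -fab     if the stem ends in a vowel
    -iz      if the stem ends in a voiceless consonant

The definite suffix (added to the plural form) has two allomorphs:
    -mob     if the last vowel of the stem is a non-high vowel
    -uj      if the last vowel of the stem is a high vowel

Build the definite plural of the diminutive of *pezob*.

pezobofizuj

Since the last vowel of *pezob* is /o/ (a rounded vowel), it takes -of, giving *pezobof*.
The diminutive form *pezobof*: final sound = /f/, a voiceless consonant → -iz → *pezobofiz*.
Since the last vowel of the plural form *pezobofiz* is /i/ (a high vowel), it takes -uj, giving *pezobofizuj*.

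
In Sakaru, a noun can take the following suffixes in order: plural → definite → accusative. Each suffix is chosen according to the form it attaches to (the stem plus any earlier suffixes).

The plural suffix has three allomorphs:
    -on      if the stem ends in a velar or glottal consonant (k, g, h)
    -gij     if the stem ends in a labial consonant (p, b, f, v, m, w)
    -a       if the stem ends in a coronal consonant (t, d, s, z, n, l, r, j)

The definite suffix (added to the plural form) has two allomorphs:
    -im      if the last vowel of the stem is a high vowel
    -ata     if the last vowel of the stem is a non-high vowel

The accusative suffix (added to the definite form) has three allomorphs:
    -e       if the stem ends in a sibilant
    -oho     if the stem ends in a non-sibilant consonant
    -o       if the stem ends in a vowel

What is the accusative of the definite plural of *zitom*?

zitomgijimoho

Since the final consonant of *zitom* is /m/ (labial), it takes -gij, giving *zitomgij*.
The last vowel of the plural form *zitomgij* is /i/, which is a high vowel, so the definite suffix is -im, giving *zitomgijim*.
Since the final sound of the definite form *zitomgijim* is /m/ (a non-sibilant consonant), it takes -oho, giving *zitomgijimoho*.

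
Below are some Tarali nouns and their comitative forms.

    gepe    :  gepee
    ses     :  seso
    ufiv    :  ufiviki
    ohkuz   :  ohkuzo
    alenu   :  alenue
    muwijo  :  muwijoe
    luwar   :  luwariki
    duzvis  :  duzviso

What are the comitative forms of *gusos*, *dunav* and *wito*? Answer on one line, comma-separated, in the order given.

gusoso, dunaviki, witoe

Looking at the final sound of each stem: -o when the stem ends in a sibilant (*ses*, *ohkuz*, *duzvis*); -iki when the stem ends in a non-sibilant consonant (*ufiv*, *luwar*); -e when the stem ends in a vowel (*gepe*, *alenu*, *muwijo*).
The final sound of *gusos* is /s/, which is a sibilant, so the suffix is -o, giving *gusoso*.
*dunav*: final sound = /v/, a non-sibilant consonant → -iki → *dunaviki*.
The final sound of *wito* is /o/, which is a vowel, so the suffix is -e, giving *witoe*.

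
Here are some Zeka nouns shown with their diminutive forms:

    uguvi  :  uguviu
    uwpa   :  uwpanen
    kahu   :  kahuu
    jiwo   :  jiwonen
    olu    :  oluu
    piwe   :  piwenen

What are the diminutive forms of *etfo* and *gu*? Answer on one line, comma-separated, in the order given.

etfonen, guu

Looking at the last vowel of each stem: -u when the last vowel of the stem is a high vowel (*uguvi*, *kahu*, *olu*); -nen when the last vowel of the stem is a non-high vowel (*uwpa*, *jiwo*, *piwe*).
Since the last vowel of *etfo* is /o/ (a non-high vowel), it takes -nen, giving *etfonen*.
*gu*: last vowel = /u/, a high vowel → -u → *guu*.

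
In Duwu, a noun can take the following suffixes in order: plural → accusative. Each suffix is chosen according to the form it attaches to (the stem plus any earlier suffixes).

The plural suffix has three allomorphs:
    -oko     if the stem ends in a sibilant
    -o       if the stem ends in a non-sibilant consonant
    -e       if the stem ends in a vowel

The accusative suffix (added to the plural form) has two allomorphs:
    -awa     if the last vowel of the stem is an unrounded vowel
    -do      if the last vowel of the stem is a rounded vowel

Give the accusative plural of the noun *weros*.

*weros* — final sound /s/ (a sibilant) → -oko → *werosoko*.
The last vowel of the plural form *werosoko* is /o/, which is a rounded vowel, so the accusative suffix is -do, giving *werosokodo*.

werosokodo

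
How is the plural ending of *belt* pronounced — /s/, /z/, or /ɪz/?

The stem *belt* ends in a voiceless non-sibilant consonant.
The plural suffix surfaces as /ɪz/ after sibilants, /s/ after other voiceless consonants, and /z/ after other voiced sounds.
So the plural -s on *belt* is pronounced /s/.

/s/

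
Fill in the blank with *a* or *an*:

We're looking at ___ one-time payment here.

a

The indefinite article is chosen by the initial *sound* of the following word, not its spelling.
*one-time* begins with the sound /wʌ/ (*one* pronounced /wʌn/) — a consonant sound.
So the article is *a*: We're looking at a one-time payment here.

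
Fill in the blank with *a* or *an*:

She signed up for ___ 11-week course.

an

The indefinite article is chosen by the initial *sound* of the following word, not its spelling.
The number *11* is spoken "eleven", beginning with /ɪˈlɛvən/ — a vowel sound.
So the article is *an*: She signed up for an 11-week course.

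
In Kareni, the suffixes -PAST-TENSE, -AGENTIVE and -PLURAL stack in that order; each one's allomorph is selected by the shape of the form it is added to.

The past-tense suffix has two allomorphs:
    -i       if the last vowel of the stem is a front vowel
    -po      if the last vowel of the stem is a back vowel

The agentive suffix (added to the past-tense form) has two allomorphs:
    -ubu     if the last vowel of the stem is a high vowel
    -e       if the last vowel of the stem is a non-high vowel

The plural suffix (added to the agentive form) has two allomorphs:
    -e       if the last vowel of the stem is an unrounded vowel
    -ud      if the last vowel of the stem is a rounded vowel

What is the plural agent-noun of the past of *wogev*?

*wogev*: last vowel = /e/, a front vowel → -i → *wogevi*.
The last vowel of the past-tense form *wogevi* is /i/, which is a high vowel, so the agentive suffix is -ubu, giving *wogeviubu*.
The last vowel of the agentive form *wogeviubu* is /u/, which is a rounded vowel, so the plural suffix is -ud, giving *wogeviubuud*.

wogeviubuud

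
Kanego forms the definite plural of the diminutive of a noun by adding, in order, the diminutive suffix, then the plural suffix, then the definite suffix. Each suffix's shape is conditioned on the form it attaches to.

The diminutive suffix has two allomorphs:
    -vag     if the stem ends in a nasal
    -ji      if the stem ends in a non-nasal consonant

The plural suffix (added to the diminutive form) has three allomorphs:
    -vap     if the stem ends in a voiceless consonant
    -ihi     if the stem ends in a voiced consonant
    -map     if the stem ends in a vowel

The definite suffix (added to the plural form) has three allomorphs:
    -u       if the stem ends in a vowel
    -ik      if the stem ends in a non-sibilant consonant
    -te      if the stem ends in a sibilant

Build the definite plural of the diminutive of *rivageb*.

*rivageb*: final consonant = /b/, non-nasal → -ji → *rivagebji*.
Since the final sound of the diminutive form *rivagebji* is /i/ (a vowel), it takes -map, giving *rivagebjimap*.
Since the final sound of the plural form *rivagebjimap* is /p/ (a non-sibilant consonant), it takes -ik, giving *rivagebjimapik*.

rivagebjimapik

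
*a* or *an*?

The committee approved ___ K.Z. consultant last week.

a

The indefinite article is chosen by the initial *sound* of the following word, not its spelling.
The initialism *K.Z.* is read letter by letter; the first letter, K, is pronounced /keɪ/, which begins with a consonant sound.
So the article is *a*: The committee approved a K.Z. consultant last week.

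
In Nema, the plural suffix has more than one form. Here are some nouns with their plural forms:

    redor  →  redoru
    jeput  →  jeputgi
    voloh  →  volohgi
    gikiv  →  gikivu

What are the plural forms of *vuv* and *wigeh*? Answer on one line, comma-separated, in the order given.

Looking at the final consonant of each stem: -gi when the stem ends in a voiceless consonant (*jeput*, *voloh*); -u when the stem ends in a voiced consonant (*redor*, *gikiv*).
*vuv*: final consonant = /v/, voiced → -u → *vuvu*.
*wigeh* — final consonant /h/ (voiceless) → -gi → *wigehgi*.

vuvu, wigehgi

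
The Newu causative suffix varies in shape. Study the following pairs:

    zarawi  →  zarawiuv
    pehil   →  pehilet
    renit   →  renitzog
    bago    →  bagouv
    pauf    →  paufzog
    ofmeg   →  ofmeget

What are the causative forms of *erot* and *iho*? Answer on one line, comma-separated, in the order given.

erotzog, ihouv

Looking at the final sound of each stem: -zog when the stem ends in a voiceless consonant (*renit*, *pauf*); -et when the stem ends in a voiced consonant (*pehil*, *ofmeg*); -uv when the stem ends in a vowel (*zarawi*, *bago*).
The final sound of *erot* is /t/, which is a voiceless consonant, so the suffix is -zog, giving *erotzog*.
*iho* — final sound /o/ (a vowel) → -uv → *ihouv*.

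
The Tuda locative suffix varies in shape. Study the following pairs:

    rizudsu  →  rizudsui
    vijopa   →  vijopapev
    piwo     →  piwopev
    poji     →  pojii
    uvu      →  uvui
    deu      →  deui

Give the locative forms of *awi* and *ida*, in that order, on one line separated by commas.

The pattern is height harmony: -i when the last vowel of the stem is a high vowel (*rizudsu*, *poji*, *uvu*, *deu*); -pev when the last vowel of the stem is a non-high vowel (*vijopa*, *piwo*).
*awi* — last vowel /i/ (a high vowel) → -i → *awii*.
The last vowel of *ida* is /a/, which is a non-high vowel, so the suffix is -pev, giving *idapev*.

awii, idapev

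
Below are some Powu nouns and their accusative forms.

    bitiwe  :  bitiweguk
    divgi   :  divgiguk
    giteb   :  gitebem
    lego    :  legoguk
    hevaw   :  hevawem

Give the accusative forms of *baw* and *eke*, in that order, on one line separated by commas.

bawem, ekeguk

The suffix is conditioned by the final sound: -em when the stem ends in a consonant (*giteb*, *hevaw*); -guk when the stem ends in a vowel (*bitiwe*, *divgi*, *lego*).
*baw* — final sound /w/ (a consonant) → -em → *bawem*.
Since the final sound of *eke* is /e/ (a vowel), it takes -guk, giving *ekeguk*.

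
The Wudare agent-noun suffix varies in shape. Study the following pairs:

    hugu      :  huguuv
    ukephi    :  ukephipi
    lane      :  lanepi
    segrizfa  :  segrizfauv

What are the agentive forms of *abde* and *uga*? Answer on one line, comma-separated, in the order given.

abdepi, ugauv

The pattern is front/back vowel harmony: -pi when the last vowel of the stem is a front vowel (*ukephi*, *lane*); -uv when the last vowel of the stem is a back vowel (*hugu*, *segrizfa*).
*abde*: last vowel = /e/, a front vowel → -pi → *abdepi*.
*uga*: last vowel = /a/, a back vowel → -uv → *ugauv*.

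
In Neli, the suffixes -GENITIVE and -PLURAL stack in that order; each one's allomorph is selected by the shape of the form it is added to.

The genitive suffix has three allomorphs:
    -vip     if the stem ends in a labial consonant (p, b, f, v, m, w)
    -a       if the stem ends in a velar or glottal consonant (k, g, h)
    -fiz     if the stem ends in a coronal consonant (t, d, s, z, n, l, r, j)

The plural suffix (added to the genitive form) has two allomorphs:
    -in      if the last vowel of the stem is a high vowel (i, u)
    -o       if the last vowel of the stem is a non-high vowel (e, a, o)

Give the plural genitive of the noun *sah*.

The final consonant of *sah* is /h/, which is velar/glottal, so the genitive suffix is -a, giving *saha*.
The last vowel of the genitive form *saha* is /a/, which is a non-high vowel, so the plural suffix is -o, giving *sahao*.

sahao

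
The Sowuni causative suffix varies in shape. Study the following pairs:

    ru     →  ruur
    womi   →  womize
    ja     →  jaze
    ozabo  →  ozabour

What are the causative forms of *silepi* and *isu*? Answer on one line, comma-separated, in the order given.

The suffix is conditioned by the last vowel: -ur when the last vowel of the stem is a rounded vowel (*ru*, *ozabo*); -ze when the last vowel of the stem is an unrounded vowel (*womi*, *ja*).
*silepi* — last vowel /i/ (an unrounded vowel) → -ze → *silepize*.
Since the last vowel of *isu* is /u/ (a rounded vowel), it takes -ur, giving *isuur*.

silepize, isuur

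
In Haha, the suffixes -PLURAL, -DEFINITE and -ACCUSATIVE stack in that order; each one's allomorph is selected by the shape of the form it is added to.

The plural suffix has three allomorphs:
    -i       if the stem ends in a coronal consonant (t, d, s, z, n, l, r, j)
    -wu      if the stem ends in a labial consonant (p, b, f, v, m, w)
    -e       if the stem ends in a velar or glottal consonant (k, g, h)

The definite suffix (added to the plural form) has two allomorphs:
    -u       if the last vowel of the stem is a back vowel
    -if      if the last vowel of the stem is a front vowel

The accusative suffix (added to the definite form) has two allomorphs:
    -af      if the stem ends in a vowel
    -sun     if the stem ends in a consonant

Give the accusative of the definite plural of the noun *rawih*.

Since the final consonant of *rawih* is /h/ (velar/glottal), it takes -e, giving *rawihe*.
The plural form *rawihe*: last vowel = /e/, a front vowel → -if → *rawiheif*.
The final sound of the definite form *rawiheif* is /f/, which is a consonant, so the accusative suffix is -sun, giving *rawiheifsun*.

rawiheifsun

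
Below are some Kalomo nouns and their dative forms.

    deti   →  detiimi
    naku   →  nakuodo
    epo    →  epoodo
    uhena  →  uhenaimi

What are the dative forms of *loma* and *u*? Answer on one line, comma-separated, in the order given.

lomaimi, uodo

The pattern is rounding harmony: -odo when the last vowel of the stem is a rounded vowel (*naku*, *epo*); -imi when the last vowel of the stem is an unrounded vowel (*deti*, *uhena*).
*loma*: last vowel = /a/, an unrounded vowel → -imi → *lomaimi*.
*u* — last vowel /u/ (a rounded vowel) → -odo → *uodo*.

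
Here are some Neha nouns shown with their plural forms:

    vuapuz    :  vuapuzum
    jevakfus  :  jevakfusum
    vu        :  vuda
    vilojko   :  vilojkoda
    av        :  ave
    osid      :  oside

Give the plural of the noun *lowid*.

Looking at the final sound of each stem: -um when the stem ends in a sibilant (*vuapuz*, *jevakfus*); -e when the stem ends in a non-sibilant consonant (*av*, *osid*); -da when the stem ends in a vowel (*vu*, *vilojko*).
*lowid*: final sound = /d/, a non-sibilant consonant → -e → *lowide*.

lowide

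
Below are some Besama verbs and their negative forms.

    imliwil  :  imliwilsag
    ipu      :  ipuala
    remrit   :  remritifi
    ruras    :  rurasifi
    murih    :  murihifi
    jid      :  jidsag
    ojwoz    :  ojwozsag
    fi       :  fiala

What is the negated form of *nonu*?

The suffix is conditioned by the final sound: -ifi when the stem ends in a voiceless consonant (*remrit*, *ruras*, *murih*); -sag when the stem ends in a voiced consonant (*imliwil*, *jid*, *ojwoz*); -ala when the stem ends in a vowel (*ipu*, *fi*).
Since the final sound of *nonu* is /u/ (a vowel), it takes -ala, giving *nonuala*.

nonuala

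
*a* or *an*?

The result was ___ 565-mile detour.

a

The indefinite article is chosen by the initial *sound* of the following word, not its spelling.
The number *565* is spoken "five hundred …", beginning with /faɪv/ — a consonant sound.
So the article is *a*: The result was a 565-mile detour.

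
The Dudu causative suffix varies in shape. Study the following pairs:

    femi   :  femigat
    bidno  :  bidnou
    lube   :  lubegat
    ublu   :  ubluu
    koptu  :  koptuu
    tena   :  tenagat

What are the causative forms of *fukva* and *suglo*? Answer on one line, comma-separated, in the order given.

The pattern is rounding harmony: -u when the last vowel of the stem is a rounded vowel (*bidno*, *ublu*, *koptu*); -gat when the last vowel of the stem is an unrounded vowel (*femi*, *lube*, *tena*).
*fukva* — last vowel /a/ (an unrounded vowel) → -gat → *fukvagat*.
The last vowel of *suglo* is /o/, which is a rounded vowel, so the suffix is -u, giving *suglou*.

fukvagat, suglou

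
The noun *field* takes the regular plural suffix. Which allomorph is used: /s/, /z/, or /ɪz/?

The stem *field* ends in a voiced non-sibilant sound.
The plural suffix surfaces as /ɪz/ after sibilants, /s/ after other voiceless consonants, and /z/ after other voiced sounds.
So the plural -s on *field* is pronounced /z/.

/z/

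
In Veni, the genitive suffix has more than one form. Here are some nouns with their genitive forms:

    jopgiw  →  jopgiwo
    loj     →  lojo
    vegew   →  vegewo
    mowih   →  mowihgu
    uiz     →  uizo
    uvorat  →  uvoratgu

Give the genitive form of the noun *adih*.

Looking at the final consonant of each stem: -gu when the stem ends in a voiceless consonant (*mowih*, *uvorat*); -o when the stem ends in a voiced consonant (*jopgiw*, *loj*, *vegew*, *uiz*).
*adih* — final consonant /h/ (voiceless) → -gu → *adihgu*.

adihgu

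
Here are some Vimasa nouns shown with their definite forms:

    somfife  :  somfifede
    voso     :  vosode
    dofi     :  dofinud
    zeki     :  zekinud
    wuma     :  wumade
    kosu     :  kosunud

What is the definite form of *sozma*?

Looking at the last vowel of each stem: -nud when the last vowel of the stem is a high vowel (*dofi*, *zeki*, *kosu*); -de when the last vowel of the stem is a non-high vowel (*somfife*, *voso*, *wuma*).
*sozma* — last vowel /a/ (a non-high vowel) → -de → *sozmade*.

sozmade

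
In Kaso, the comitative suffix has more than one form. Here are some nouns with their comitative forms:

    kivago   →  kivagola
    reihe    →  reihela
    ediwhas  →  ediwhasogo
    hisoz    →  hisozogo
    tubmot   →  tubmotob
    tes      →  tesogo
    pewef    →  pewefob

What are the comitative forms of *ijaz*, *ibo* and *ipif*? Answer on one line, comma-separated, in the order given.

ijazogo, ibola, ipifob

The alternation tracks the final sound of the stem — -ogo when the stem ends in a sibilant (*ediwhas*, *hisoz*, *tes*); -ob when the stem ends in a non-sibilant consonant (*tubmot*, *pewef*); -la when the stem ends in a vowel (*kivago*, *reihe*).
Since the final sound of *ijaz* is /z/ (a sibilant), it takes -ogo, giving *ijazogo*.
The final sound of *ibo* is /o/, which is a vowel, so the suffix is -la, giving *ibola*.
The final sound of *ipif* is /f/, which is a non-sibilant consonant, so the suffix is -ob, giving *ipifob*.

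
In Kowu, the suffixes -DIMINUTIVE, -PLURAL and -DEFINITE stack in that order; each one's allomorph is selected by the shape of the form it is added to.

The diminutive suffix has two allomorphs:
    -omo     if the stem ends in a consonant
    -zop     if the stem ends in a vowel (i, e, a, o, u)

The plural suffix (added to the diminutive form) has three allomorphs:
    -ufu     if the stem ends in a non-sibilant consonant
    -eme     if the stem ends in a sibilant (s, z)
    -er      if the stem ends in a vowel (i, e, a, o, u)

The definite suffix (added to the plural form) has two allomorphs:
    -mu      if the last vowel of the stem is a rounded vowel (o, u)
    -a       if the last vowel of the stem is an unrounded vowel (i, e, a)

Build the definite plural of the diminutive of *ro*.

rozopufumu

*ro* — final sound /o/ (a vowel) → -zop → *rozop*.
The diminutive form *rozop* — final sound /p/ (a non-sibilant consonant) → -ufu → *rozopufu*.
The plural form *rozopufu* — last vowel /u/ (a rounded vowel) → -mu → *rozopufumu*.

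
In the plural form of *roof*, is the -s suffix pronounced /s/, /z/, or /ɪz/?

/s/

The stem *roof* ends in a voiceless non-sibilant consonant.
The plural suffix surfaces as /ɪz/ after sibilants, /s/ after other voiceless consonants, and /z/ after other voiced sounds.
So the plural -s on *roof* is pronounced /s/.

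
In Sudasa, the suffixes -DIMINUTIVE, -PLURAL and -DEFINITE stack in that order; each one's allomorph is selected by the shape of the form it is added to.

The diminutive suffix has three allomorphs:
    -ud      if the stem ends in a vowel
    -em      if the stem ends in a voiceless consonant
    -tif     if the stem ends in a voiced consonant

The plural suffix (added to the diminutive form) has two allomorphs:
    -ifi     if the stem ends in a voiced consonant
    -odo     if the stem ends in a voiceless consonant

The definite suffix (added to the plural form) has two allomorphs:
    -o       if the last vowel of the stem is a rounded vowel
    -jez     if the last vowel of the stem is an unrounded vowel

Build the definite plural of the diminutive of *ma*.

*ma*: final sound = /a/, a vowel → -ud → *maud*.
The final consonant of the diminutive form *maud* is /d/, which is voiced, so the plural suffix is -ifi, giving *maudifi*.
The last vowel of the plural form *maudifi* is /i/, which is an unrounded vowel, so the definite suffix is -jez, giving *maudifijez*.

maudifijez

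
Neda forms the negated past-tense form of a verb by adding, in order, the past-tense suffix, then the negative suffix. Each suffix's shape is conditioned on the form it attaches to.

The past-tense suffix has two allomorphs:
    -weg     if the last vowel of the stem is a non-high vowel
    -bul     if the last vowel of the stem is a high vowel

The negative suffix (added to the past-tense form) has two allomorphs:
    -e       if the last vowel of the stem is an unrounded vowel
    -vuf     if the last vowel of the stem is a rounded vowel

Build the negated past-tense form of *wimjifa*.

wimjifawege

Since the last vowel of *wimjifa* is /a/ (a non-high vowel), it takes -weg, giving *wimjifaweg*.
The past-tense form *wimjifaweg* — last vowel /e/ (an unrounded vowel) → -e → *wimjifawege*.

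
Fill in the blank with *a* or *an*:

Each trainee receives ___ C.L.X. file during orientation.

a

The indefinite article is chosen by the initial *sound* of the following word, not its spelling.
The initialism *C.L.X.* is read letter by letter; the first letter, C, is pronounced /siː/, which begins with a consonant sound.
So the article is *a*: Each trainee receives a C.L.X. file during orientation.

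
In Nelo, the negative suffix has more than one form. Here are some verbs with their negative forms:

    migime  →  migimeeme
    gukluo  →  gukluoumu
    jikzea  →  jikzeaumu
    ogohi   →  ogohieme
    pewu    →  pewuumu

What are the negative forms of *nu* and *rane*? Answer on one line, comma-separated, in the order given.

nuumu, raneeme

The pattern is front/back vowel harmony: -eme when the last vowel of the stem is a front vowel (*migime*, *ogohi*); -umu when the last vowel of the stem is a back vowel (*gukluo*, *jikzea*, *pewu*).
*nu* — last vowel /u/ (a back vowel) → -umu → *nuumu*.
*rane*: last vowel = /e/, a front vowel → -eme → *raneeme*.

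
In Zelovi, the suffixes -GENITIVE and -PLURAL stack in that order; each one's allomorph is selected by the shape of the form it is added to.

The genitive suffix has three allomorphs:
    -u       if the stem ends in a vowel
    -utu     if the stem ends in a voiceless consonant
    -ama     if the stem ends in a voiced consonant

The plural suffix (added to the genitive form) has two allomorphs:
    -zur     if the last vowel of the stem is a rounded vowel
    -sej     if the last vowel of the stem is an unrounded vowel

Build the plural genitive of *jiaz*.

Since the final sound of *jiaz* is /z/ (a voiced consonant), it takes -ama, giving *jiazama*.
The last vowel of the genitive form *jiazama* is /a/, which is an unrounded vowel, so the plural suffix is -sej, giving *jiazamasej*.

jiazamasej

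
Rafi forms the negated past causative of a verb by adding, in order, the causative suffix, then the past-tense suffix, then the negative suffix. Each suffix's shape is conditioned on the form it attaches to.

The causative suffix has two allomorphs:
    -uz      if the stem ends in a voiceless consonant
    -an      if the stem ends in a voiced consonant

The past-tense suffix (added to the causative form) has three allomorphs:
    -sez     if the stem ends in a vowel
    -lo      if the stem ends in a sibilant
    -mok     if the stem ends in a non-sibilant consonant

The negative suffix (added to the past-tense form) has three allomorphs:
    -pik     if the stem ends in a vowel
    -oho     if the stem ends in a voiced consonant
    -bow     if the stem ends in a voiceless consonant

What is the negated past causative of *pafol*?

pafolanmokbow

*pafol* — final consonant /l/ (voiced) → -an → *pafolan*.
The causative form *pafolan*: final sound = /n/, a non-sibilant consonant → -mok → *pafolanmok*.
The past-tense form *pafolanmok*: final sound = /k/, a voiceless consonant → -bow → *pafolanmokbow*.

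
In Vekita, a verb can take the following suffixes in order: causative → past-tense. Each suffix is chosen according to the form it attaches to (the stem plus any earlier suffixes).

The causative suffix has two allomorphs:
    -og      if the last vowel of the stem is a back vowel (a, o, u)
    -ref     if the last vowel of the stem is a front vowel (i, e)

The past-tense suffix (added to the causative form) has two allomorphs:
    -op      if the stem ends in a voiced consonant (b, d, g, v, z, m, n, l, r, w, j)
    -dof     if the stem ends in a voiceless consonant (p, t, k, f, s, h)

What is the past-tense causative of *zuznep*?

*zuznep*: last vowel = /e/, a front vowel → -ref → *zuznepref*.
The causative form *zuznepref*: final consonant = /f/, voiceless → -dof → *zuzneprefdof*.

zuzneprefdof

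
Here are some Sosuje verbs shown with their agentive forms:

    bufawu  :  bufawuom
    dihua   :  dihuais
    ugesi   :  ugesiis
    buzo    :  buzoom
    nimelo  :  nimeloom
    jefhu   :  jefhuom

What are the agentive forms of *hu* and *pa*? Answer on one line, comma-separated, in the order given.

huom, pais

The alternation tracks the last vowel of the stem — -om when the last vowel of the stem is a rounded vowel (*bufawu*, *buzo*, *nimelo*, *jefhu*); -is when the last vowel of the stem is an unrounded vowel (*dihua*, *ugesi*).
The last vowel of *hu* is /u/, which is a rounded vowel, so the suffix is -om, giving *huom*.
The last vowel of *pa* is /a/, which is an unrounded vowel, so the suffix is -is, giving *pais*.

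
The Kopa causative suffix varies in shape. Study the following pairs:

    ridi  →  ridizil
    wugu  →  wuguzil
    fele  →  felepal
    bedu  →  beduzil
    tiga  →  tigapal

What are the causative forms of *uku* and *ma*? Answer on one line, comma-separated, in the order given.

ukuzil, mapal

The pattern is height harmony: -zil when the last vowel of the stem is a high vowel (*ridi*, *wugu*, *bedu*); -pal when the last vowel of the stem is a non-high vowel (*fele*, *tiga*).
The last vowel of *uku* is /u/, which is a high vowel, so the suffix is -zil, giving *ukuzil*.
The last vowel of *ma* is /a/, which is a non-high vowel, so the suffix is -pal, giving *mapal*.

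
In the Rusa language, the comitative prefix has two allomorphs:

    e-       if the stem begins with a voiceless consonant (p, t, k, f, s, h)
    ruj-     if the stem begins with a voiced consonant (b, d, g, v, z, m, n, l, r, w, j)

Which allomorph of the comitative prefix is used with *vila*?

*vila* — first consonant /v/ (voiced) → ruj-.

ruj-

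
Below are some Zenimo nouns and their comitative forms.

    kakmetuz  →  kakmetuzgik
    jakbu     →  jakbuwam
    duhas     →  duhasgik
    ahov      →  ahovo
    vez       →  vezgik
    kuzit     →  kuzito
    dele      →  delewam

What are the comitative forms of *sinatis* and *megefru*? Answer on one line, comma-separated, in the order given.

sinatisgik, megefruwam

The suffix is conditioned by the final sound: -gik when the stem ends in a sibilant (*kakmetuz*, *duhas*, *vez*); -o when the stem ends in a non-sibilant consonant (*ahov*, *kuzit*); -wam when the stem ends in a vowel (*jakbu*, *dele*).
The final sound of *sinatis* is /s/, which is a sibilant, so the suffix is -gik, giving *sinatisgik*.
Since the final sound of *megefru* is /u/ (a vowel), it takes -wam, giving *megefruwam*.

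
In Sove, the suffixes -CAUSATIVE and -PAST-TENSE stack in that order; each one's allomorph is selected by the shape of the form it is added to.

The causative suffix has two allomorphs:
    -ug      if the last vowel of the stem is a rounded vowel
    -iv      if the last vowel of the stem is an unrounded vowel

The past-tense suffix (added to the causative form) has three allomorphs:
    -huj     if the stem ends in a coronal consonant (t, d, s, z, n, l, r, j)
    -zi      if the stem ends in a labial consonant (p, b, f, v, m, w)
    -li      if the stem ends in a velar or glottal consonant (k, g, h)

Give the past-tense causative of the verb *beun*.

Since the last vowel of *beun* is /u/ (a rounded vowel), it takes -ug, giving *beunug*.
The causative form *beunug* — final consonant /g/ (velar/glottal) → -li → *beunugli*.

beunugli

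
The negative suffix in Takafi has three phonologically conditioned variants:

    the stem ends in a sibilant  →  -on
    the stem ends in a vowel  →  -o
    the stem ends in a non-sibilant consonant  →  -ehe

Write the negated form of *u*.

uo

*u*: final sound = /u/, a vowel → -o → *uo*.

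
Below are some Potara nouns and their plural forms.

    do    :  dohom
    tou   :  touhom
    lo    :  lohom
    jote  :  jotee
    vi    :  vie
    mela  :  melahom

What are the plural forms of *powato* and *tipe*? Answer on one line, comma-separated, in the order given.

The suffix is conditioned by the last vowel: -e when the last vowel of the stem is a front vowel (*jote*, *vi*); -hom when the last vowel of the stem is a back vowel (*do*, *tou*, *lo*, *mela*).
Since the last vowel of *powato* is /o/ (a back vowel), it takes -hom, giving *powatohom*.
*tipe*: last vowel = /e/, a front vowel → -e → *tipee*.

powatohom, tipee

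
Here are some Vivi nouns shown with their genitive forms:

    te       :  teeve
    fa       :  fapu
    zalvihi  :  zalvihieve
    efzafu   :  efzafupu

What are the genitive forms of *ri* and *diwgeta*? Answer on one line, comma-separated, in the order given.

rieve, diwgetapu

The suffix is conditioned by the last vowel: -eve when the last vowel of the stem is a front vowel (*te*, *zalvihi*); -pu when the last vowel of the stem is a back vowel (*fa*, *efzafu*).
*ri*: last vowel = /i/, a front vowel → -eve → *rieve*.
Since the last vowel of *diwgeta* is /a/ (a back vowel), it takes -pu, giving *diwgetapu*.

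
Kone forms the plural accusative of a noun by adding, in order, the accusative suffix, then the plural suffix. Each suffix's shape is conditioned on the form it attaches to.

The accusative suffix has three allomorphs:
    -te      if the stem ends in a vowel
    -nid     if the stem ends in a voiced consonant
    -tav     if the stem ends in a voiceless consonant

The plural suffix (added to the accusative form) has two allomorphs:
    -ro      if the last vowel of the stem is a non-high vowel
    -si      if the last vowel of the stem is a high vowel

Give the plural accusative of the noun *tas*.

The final sound of *tas* is /s/, which is a voiceless consonant, so the accusative suffix is -tav, giving *tastav*.
The accusative form *tastav* — last vowel /a/ (a non-high vowel) → -ro → *tastavro*.

tastavro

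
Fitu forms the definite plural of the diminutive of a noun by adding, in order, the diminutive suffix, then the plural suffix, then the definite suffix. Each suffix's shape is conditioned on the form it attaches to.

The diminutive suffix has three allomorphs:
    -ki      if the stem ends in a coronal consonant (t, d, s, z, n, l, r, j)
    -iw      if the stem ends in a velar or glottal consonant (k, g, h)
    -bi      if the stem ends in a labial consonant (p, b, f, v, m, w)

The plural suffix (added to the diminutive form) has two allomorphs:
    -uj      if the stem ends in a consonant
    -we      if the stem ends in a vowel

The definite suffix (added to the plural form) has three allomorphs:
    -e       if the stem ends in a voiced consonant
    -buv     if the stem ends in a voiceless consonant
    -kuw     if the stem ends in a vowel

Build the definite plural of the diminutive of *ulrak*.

Since the final consonant of *ulrak* is /k/ (velar/glottal), it takes -iw, giving *ulrakiw*.
The diminutive form *ulrakiw* — final sound /w/ (a consonant) → -uj → *ulrakiwuj*.
The plural form *ulrakiwuj* — final sound /j/ (a voiced consonant) → -e → *ulrakiwuje*.

ulrakiwuje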